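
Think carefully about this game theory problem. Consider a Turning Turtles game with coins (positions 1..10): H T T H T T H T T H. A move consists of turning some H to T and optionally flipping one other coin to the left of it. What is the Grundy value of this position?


Coins: H T T H T T H T T H
Key fact: a single head at position k behaves exactly like a Nim heap of size k (turning it to T and optionally flipping a coin at j < k corresponds to moving the heap from k to j, or to 0), and heads combine as a disjunctive sum (two heads at the same place would cancel, matching j XOR j = 0). So the Nim-value is the XOR of the 1-indexed positions of the heads.
Face-up positions (1-indexed): [1, 4, 7, 10]
XOR 0 with 1: 0 XOR 1 = 1
XOR 1 with 4: 1 XOR 4 = 5
XOR 5 with 7: 5 XOR 7 = 2
XOR 2 with 10: 2 XOR 10 = 8
Nim-value = 8

8


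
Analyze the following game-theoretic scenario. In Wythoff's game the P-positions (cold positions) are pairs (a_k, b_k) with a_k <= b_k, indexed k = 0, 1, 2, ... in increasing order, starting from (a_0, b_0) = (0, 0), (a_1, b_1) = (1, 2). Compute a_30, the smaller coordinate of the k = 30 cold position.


By Wythoff's theorem, a_k = floor(k * phi) and b_k = floor(k * phi^2) = a_k + k, where phi = (1 + sqrt(5))/2 is the golden ratio.
phi = (1 + sqrt(5))/2 = 1.618034
k = 30
k * phi = 30 * 1.618034 = 48.541020
a_30 = floor(k * phi) = 48

48


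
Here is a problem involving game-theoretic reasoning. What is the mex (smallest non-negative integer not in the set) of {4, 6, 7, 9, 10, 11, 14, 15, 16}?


Set = {4, 6, 7, 9, 10, 11, 14, 15, 16}
0 is NOT in the set. This is the mex.
mex = 0

0


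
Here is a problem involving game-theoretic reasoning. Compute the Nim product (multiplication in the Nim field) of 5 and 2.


Nim multiplication is bilinear over XOR: (u XOR v) * w = (u*w) XOR (v*w).
So we split each operand into its bit components and XOR the pairwise Nim products.
5 = 1 + 4 (as XOR of powers of 2).
2 = 2 (as XOR of powers of 2).
Using the standard Nim-product table on single bits:
  2*2 = 3,   2*4 = 8,   2*8 = 12,
  4*4 = 6,   4*8 = 11,  8*8 = 13,
and  1*x = x (identity), k*l = l*k (commutative).
Pairwise Nim products:
  1 * 2 = 2
  4 * 2 = 8
XOR them: 2 XOR 8 = 10.
Result: 5 * 2 = 10 (in Nim).

10


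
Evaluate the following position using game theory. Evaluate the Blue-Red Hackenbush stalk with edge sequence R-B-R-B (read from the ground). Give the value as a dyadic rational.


Edges (from ground): R-B-R-B
By Berlekamp's sign-expansion rule, a Blue-Red Hackenbush stalk has the value of the surreal number whose sign sequence is the edge sequence with B -> + and R -> -.
Sign sequence: -+-+
Trace the sign expansion in the surreal number tree, starting from 0:
Edge 1: R (sign -) -> bounds (-inf, 0), value = -1
Edge 2: B (sign +) -> bounds (-1, 0), value = -1/2
Edge 3: R (sign -) -> bounds (-1, -1/2), value = -3/4
Edge 4: B (sign +) -> bounds (-3/4, -1/2), value = -5/8
Game value = -5/8

-5/8


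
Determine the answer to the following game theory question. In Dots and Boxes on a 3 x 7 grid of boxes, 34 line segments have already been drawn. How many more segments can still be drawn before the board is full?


Grid: 3 x 7 boxes, i.e. 4 rows and 8 columns of dots.
Horizontal edges: (rows + 1) * cols = 4 * 7 = 28
Vertical edges: rows * (cols + 1) = 3 * 8 = 24
Total edges: 28 + 24 = 52
Edges drawn: 34
Remaining: 52 - 34 = 18

18


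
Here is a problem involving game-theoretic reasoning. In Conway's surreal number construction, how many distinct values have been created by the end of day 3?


Day 0: {|} = 0 is born. Count = 1.
Day n: the number of surreal numbers born by day n is 2^(n+1) - 1.
By day 0: 2^1 - 1 = 1
By day 1: 2^2 - 1 = 3
By day 2: 2^3 - 1 = 7
By day 3: 2^4 - 1 = 15
By day 3: 15 surreal numbers.

15


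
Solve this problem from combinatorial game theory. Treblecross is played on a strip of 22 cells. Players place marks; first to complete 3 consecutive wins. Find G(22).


Treblecross: place X on empty cells; 3-in-a-row wins.
Playing within two cells of an existing X lets the opponent win at once, so sensible play treats the cells i-2..i+2 around each X as dead. The player left with no safe cell loses, so this is a normal-play take-away game on strips of safe cells.
Placing X at cell i (0-indexed) of a strip of k safe cells leaves independent strips of sizes max(0, i-2) and max(0, k-i-3). Hence G(k) = mex{ G(max(0,i-2)) XOR G(max(0,k-i-3)) : 0 <= i < k }, with G(0) = 0.
G(1): splits (0,0):0^0=0 -> mex({0}) = 1
G(2): splits (0,0):0^0=0 -> mex({0}) = 1
G(3): splits (0,0):0^0=0 -> mex({0}) = 1
G(4): splits (0,1):0^1=1 (0,0):0^0=0 -> mex({0, 1}) = 2
G(5): splits (0,2):0^1=1 (0,1):0^1=1 (0,0):0^0=0 -> mex({0, 1}) = 2
G(6) = mex({1}) = 0
G(7) = mex({0, 1, 2}) = 3
G(8) = mex({0, 1, 2}) = 3
G(9) = mex({0, 2}) = 1
G(10) = mex({0, 2, 3}) = 1
G(11) = mex({0, 3}) = 1
G(12) = mex({1, 3}) = 0
G(13) = mex({0, 1, 2, 3}) = 4
G(14) = mex({0, 1, 2}) = 3
G(15) = mex({0, 1, 2}) = 3
G(16) = mex({0, 1, 2, 4}) = 3
G(17) = mex({0, 1, 3, 4}) = 2
G(18) = mex({0, 1, 3, 4}) = 2
G(19) = mex({0, 1, 3, 5}) = 2
G(20) = mex({0, 1, 2, 3, 5}) = 4
G(21) = mex({0, 1, 2, 3, 5}) = 4
G(22) = mex({1, 2, 6}) = 0
Therefore G(22) = 0.

0


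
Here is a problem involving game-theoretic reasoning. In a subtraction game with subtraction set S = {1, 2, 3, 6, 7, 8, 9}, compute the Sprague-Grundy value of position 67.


The subtraction set is S = {1, 2, 3, 6, 7, 8, 9}.
G(k) = mex{ G(k - s) : s in S, s <= k }. We compute iteratively: G(0) = 0.
G(1) = mex({0}) = 1
G(2) = mex({0, 1}) = 2
G(3) = mex({0, 1, 2}) = 3
G(4) = mex({1, 2, 3}) = 0
G(5) = mex({0, 2, 3}) = 1
G(6) = mex({0, 1, 3}) = 2
G(7) = mex({0, 1, 2}) = 3
G(8) = mex({0, 1, 2, 3}) = 4
G(9) = mex({0, 1, 2, 3, 4}) = 5
G(10) = mex({0, 1, 2, 3, 4, 5}) = 6
G(11) = mex({0, 1, 2, 3, 4, 5, 6}) = 7
G(12) = mex({0, 1, 2, 3, 5, 6, 7}) = 4
G(13) = mex({0, 1, 2, 3, 4, 6, 7}) = 5
G(14) = mex({1, 2, 3, 4, 5, 7}) = 0
G(15) = mex({0, 2, 3, 4, 5}) = 1
G(16) = mex({0, 1, 3, 4, 5, 6}) = 2
G(17) = mex({0, 1, 2, 4, 5, 6, 7}) = 3
G(18) = mex({1, 2, 3, 4, 5, 6, 7}) = 0
G(19) = mex({0, 2, 3, 4, 5, 6, 7}) = 1
G(20) = mex({0, 1, 3, 4, 5, 7}) = 2
G(21) = mex({0, 1, 2, 4, 5}) = 3
G(22) = mex({0, 1, 2, 3, 5}) = 4
Observe that G(14)..G(22) = 0, 1, 2, 3, 0, 1, 2, 3, 4 repeats G(0)..G(8) = 0, 1, 2, 3, 0, 1, 2, 3, 4.
For k >= max(S) = 9, G(k) is determined by the previous 9 values G(k-9)..G(k-1); a window of 9 consecutive values has recurred shifted by 14, so by induction G(k + 14) = G(k) for all k >= 0: the sequence is periodic from the start with period 14.
One period: G(0..13) = 0, 1, 2, 3, 0, 1, 2, 3, 4, 5, 6, 7, 4, 5.
67 mod 14 = 11, so G(67) = G(11) = 7.

7


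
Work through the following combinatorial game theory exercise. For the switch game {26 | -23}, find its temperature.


The game is {26 | -23}, a switch {a | b} with numbers a > b.
Cooling {a | b} by t gives {a - t | b + t}, which stops being hot when a - t = b + t, i.e. at t = (a - b)/2. So the temperature of a switch is (a - b)/2.
Temperature = (Left option - Right option) / 2
= (26 - (-23)) / 2
= 49 / 2
= 49/2

49/2


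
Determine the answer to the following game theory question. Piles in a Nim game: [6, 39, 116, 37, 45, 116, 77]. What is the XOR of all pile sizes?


We need the XOR (exclusive or) of all pile sizes.
After XOR-ing pile 1 (size 6): 0 XOR 6 = 6
After XOR-ing pile 2 (size 39): 6 XOR 39 = 33
After XOR-ing pile 3 (size 116): 33 XOR 116 = 85
After XOR-ing pile 4 (size 37): 85 XOR 37 = 112
After XOR-ing pile 5 (size 45): 112 XOR 45 = 93
After XOR-ing pile 6 (size 116): 93 XOR 116 = 41
After XOR-ing pile 7 (size 77): 41 XOR 77 = 100
The Nim-value of this position is 100.

100


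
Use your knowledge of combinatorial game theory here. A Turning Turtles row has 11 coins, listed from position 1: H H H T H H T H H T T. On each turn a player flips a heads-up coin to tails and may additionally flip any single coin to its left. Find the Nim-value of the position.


Coins: H H H T H H T H H T T
Key fact: a single head at position k behaves exactly like a Nim heap of size k (turning it to T and optionally flipping a coin at j < k corresponds to moving the heap from k to j, or to 0), and heads combine as a disjunctive sum (two heads at the same place would cancel, matching j XOR j = 0). So the Nim-value is the XOR of the 1-indexed positions of the heads.
Face-up positions (1-indexed): [1, 2, 3, 5, 6, 8, 9]
XOR 0 with 1: 0 XOR 1 = 1
XOR 1 with 2: 1 XOR 2 = 3
XOR 3 with 3: 3 XOR 3 = 0
XOR 0 with 5: 0 XOR 5 = 5
XOR 5 with 6: 5 XOR 6 = 3
XOR 3 with 8: 3 XOR 8 = 11
XOR 11 with 9: 11 XOR 9 = 2
Nim-value = 2

2


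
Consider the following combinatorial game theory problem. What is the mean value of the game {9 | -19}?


Game = {9 | -19}, a switch {a | b} with numbers a > b.
Its thermograph has left wall a - t and right wall b + t, which meet at t = (a - b)/2, where both equal (a + b)/2. So the mast (mean value) is at (a + b)/2.
Mean = (9 + (-19))/2 = -10/2 = -5

-5


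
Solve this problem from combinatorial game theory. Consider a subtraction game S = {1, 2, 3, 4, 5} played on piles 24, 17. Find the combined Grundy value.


Subtraction set: {1, 2, 3, 4, 5}
For this subtraction set, G(n) = n mod 6 (period = max + 1 = 6).
Pile 1 (size 24): G(24) = 24 mod 6 = 0
Pile 2 (size 17): G(17) = 17 mod 6 = 5
Total Grundy value = XOR of all: 0 XOR 5 = 5

5


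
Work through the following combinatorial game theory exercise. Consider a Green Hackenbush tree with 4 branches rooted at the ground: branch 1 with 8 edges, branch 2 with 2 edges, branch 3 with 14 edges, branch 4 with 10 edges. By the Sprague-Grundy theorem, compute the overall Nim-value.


The tree has 4 branches from the ground vertex.
In Green Hackenbush, the Nim-value of a simple path of length k is k.
Branch 1: length 8, Nim-value = 8
Branch 2: length 2, Nim-value = 2
Branch 3: length 14, Nim-value = 14
Branch 4: length 10, Nim-value = 10
Total Nim-value = XOR of all branch values:
0 XOR 8 = 8
8 XOR 2 = 10
10 XOR 14 = 4
4 XOR 10 = 14
Nim-value of the tree = 14

14


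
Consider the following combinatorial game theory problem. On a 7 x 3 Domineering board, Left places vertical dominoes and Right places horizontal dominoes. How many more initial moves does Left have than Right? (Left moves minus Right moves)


Board is 7 x 3 (rows x cols).
Left (vertical) placements: (rows-1) * cols = 6 * 3 = 18
Right (horizontal) placements: rows * (cols-1) = 7 * 2 = 14
Advantage = Left - Right = 18 - 14 = 4

4


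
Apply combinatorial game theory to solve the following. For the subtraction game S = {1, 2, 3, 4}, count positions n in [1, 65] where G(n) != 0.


Subtraction set S = {1, 2, 3, 4}, so G(n) = n mod 5.
G(n) = 0 when n is a multiple of 5.
Multiples of 5 in [1, 65]: 13
N-positions (nonzero Grundy) = 65 - 13 = 52

52


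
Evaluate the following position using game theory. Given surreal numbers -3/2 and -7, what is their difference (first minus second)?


x = -3/2, y = -7
Converting to common denominator: 2
x = -3/2, y = -14/2
x - y = -3/2 - -7 = 11/2

11/2


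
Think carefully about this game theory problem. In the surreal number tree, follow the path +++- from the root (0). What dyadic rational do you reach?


Sign expansion: +++-
Rule: track bounds (lo, hi), initially (-inf, +inf). On '+', the current value becomes lo and we move to the simplest number in (value, hi): value + 1 if hi = +inf, otherwise the midpoint (value + hi)/2. On '-', the current value becomes hi and we move to value - 1 if lo = -inf, otherwise the midpoint (lo + value)/2.
Start at 0.
Step 1: sign = +, move right. Bounds: (0, +inf). Value = 1
Step 2: sign = +, move right. Bounds: (1, +inf). Value = 2
Step 3: sign = +, move right. Bounds: (2, +inf). Value = 3
Step 4: sign = -, move left. Bounds: (2, 3). Value = 5/2
The surreal number with sign expansion +++- is 5/2.

5/2


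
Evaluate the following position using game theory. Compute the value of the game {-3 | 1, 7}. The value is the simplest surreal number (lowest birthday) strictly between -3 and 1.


Left options: {-3}, max = -3
Right options: {1, 7}, min = 1
All options are numbers and max(Left) < min(Right), so by the simplicity theorem the value is the simplest (earliest-born) number strictly between -3 and 1.
Integers -2 through 0 all lie strictly between -3 and 1.
Among integers, the simplest (lowest birthday = smallest |n|; 0 is born on day 0, +-n on day n) is 0.
No non-integer in the interval can be simpler: if x is a non-integer in the interval, then floor(x) or ceil(x) also lies in the interval (the interval contains an integer), and both are proper prefixes of x's sign expansion, i.e. born earlier. So the game value is 0.
Game value = 0

0


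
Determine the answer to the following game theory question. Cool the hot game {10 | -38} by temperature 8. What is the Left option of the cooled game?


Original game: {10 | -38} (a switch {a | b} with a > b).
Cooling by t (for t below the temperature (a - b)/2 = 24) taxes each move by t: {a | b} cooled by t is {a - t | b + t}.
Cooling amount: t = 8
Cooled Left option: 10 - 8 = 2
Cooled Right option: -38 + 8 = -30
Cooled game: {2 | -30}
Left option = 2

2


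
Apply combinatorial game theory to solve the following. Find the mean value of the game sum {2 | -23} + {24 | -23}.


G1 = {2 | -23}, G2 = {24 | -23}
Each is a switch {a | b} with numbers a > b; its mean value is (a + b)/2, and mean value is additive over game sums: m(G1 + G2) = m(G1) + m(G2).
Mean of G1 = (2 + (-23))/2 = -21/2 = -21/2
Mean of G2 = (24 + (-23))/2 = 1/2 = 1/2
Mean of G1 + G2 = -21/2 + 1/2 = -10

-10


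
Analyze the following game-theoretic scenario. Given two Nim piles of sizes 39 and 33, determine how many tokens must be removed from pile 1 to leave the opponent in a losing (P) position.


Piles: 39 and 33
Current XOR: 39 XOR 33 = 6 (non-zero, so this is an N-position).
To make the XOR zero, we need to find a move that balances the piles.
For pile 1 (size 39): target = 39 XOR 6 = 33
We reduce pile 1 from 39 to 33.
Tokens removed: 39 - 33 = 6
Verification: 33 XOR 33 = 0

6


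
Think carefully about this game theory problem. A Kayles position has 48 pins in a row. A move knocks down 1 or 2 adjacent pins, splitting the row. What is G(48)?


Kayles: a move removes 1 or 2 adjacent pins from a contiguous row.
Removing pins from a row of k leaves two independent rows (a, b) with a + b = k - 1 (one pin) or a + b = k - 2 (two pins); an end removal gives a = 0.
By Sprague-Grundy, G(k) = mex{ G(a) XOR G(b) } over all these splits. G(0) = 0.
G(1): splits (0,0):0^0=0 -> mex({0}) = 1
G(2): splits (0,1):0^1=1 (0,0):0^0=0 -> mex({0, 1}) = 2
G(3): splits (0,2):0^2=2 (1,1):1^1=0 (0,1):0^1=1 -> mex({0, 1, 2}) = 3
G(4): splits (0,3):0^3=3 (1,2):1^2=3 (0,2):0^2=2 (1,1):1^1=0 -> mex({0, 2, 3}) = 1
G(5): splits (0,4):0^1=1 (1,3):1^3=2 (2,2):2^2=0 (0,3):0^3=3 (1,2):1^2=3 -> mex({0, 1, 2, 3}) = 4
G(6) = mex({0, 1, 2, 4}) = 3
G(7) = mex({0, 1, 3, 4, 5}) = 2
G(8) = mex({0, 2, 3, 5, 6}) = 1
G(9) = mex({0, 1, 2, 3, 6, 7}) = 4
G(10) = mex({0, 1, 3, 4, 5, 7}) = 2
G(11) = mex({0, 1, 2, 3, 4, 5}) = 6
G(12) = mex({0, 1, 2, 3, 5, 6, 7}) = 4
G(13) = mex({0, 2, 3, 4, 6, 7}) = 1
G(14) = mex({0, 1, 4, 5, 6, 7}) = 2
G(15) = mex({0, 1, 2, 3, 4, 5, 6}) = 7
G(16) = mex({0, 2, 3, 5, 6, 7}) = 1
G(17) = mex({0, 1, 2, 3, 5, 6, 7}) = 4
G(18) = mex({0, 1, 2, 4, 5, 6}) = 3
G(19) = mex({0, 1, 3, 4, 5, 7}) = 2
G(20) = mex({0, 2, 3, 4, 5, 6, 7}) = 1
G(21) = mex({0, 1, 2, 3, 5, 6, 7}) = 4
G(22) = mex({0, 1, 2, 3, 4, 5, 7}) = 6
G(23) = mex({0, 1, 2, 3, 4, 5, 6}) = 7
G(24) = mex({0, 1, 2, 3, 5, 6, 7}) = 4
G(25) = mex({0, 2, 3, 4, 6, 7}) = 1
G(26) = mex({0, 1, 3, 4, 5, 6, 7}) = 2
G(27) = mex({0, 1, 2, 3, 4, 5, 6, 7}) = 8
G(28) = mex({0, 1, 2, 3, 4, 6, 7, 8}) = 5
G(29) = mex({0, 1, 2, 3, 5, 6, 7, 8, 9}) = 4
G(30) = mex({0, 1, 2, 3, 4, 5, 6, 9, 10}) = 7
G(31) = mex({0, 1, 3, 4, 5, 7, 10, 11}) = 2
G(32) = mex({0, 2, 3, 4, 5, 6, 7, 9, 11}) = 1
G(33) = mex({0, 1, 2, 3, 4, 5, 6, 7, 9, 12}) = 8
G(34) = mex({0, 1, 2, 3, 4, 5, 7, 8, 11, 12}) = 6
G(35) = mex({0, 1, 2, 3, 4, 5, 6, 8, 9, 10, 11}) = 7
G(36) = mex({0, 1, 2, 3, 5, 6, 7, 9, 10}) = 4
G(37) = mex({0, 2, 3, 4, 6, 7, 9, 10, 11, 12}) = 1
G(38) = mex({0, 1, 3, 4, 5, 6, 7, 9, 10, 11, 12}) = 2
G(39) = mex({0, 1, 2, 4, 5, 6, 7, 9, 10, 12, 14}) = 3
G(40) = mex({0, 2, 3, 4, 6, 7, 11, 12, 14}) = 1
G(41) = mex({0, 1, 2, 3, 5, 6, 7, 9, 10, 11, 12}) = 4
G(42) = mex({0, 1, 2, 3, 4, 5, 6, 9, 10}) = 7
G(43) = mex({0, 1, 3, 4, 5, 7, 9, 10, 12, 15}) = 2
G(44) = mex({0, 2, 3, 4, 5, 6, 7, 9, 10, 12, 15}) = 1
G(45) = mex({0, 1, 2, 3, 4, 5, 6, 7, 9, 10, 12, 14}) = 8
G(46) = mex({0, 1, 3, 4, 5, 7, 8, 11, 12, 14}) = 2
G(47) = mex({0, 1, 2, 3, 4, 5, 6, 8, 9, 10, 11, 12}) = 7
G(48) = mex({0, 1, 2, 3, 5, 6, 7, 9, 10}) = 4
Therefore G(48) = 4.

4


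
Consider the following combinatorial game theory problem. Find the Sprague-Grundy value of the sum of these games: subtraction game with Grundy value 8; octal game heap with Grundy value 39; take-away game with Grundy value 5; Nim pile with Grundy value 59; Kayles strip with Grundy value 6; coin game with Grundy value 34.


By the Sprague-Grundy theorem, the Grundy value of a sum of games is the XOR of individual Grundy values.
subtraction game: Grundy value = 8. Running XOR: 0 XOR 8 = 8
octal game heap: Grundy value = 39. Running XOR: 8 XOR 39 = 47
take-away game: Grundy value = 5. Running XOR: 47 XOR 5 = 42
Nim pile: Grundy value = 59. Running XOR: 42 XOR 59 = 17
Kayles strip: Grundy value = 6. Running XOR: 17 XOR 6 = 23
coin game: Grundy value = 34. Running XOR: 23 XOR 34 = 53
The combined Grundy value is 53.

53


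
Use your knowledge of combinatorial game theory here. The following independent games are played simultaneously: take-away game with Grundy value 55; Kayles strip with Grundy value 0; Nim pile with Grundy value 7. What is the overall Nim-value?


By the Sprague-Grundy theorem, the Grundy value of a sum of games is the XOR of individual Grundy values.
take-away game: Grundy value = 55. Running XOR: 0 XOR 55 = 55
Kayles strip: Grundy value = 0. Running XOR: 55 XOR 0 = 55
Nim pile: Grundy value = 7. Running XOR: 55 XOR 7 = 48
The combined Grundy value is 48.

48


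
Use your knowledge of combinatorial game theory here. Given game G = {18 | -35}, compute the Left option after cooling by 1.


Original game: {18 | -35} (a switch {a | b} with a > b).
Cooling by t (for t below the temperature (a - b)/2 = 53/2) taxes each move by t: {a | b} cooled by t is {a - t | b + t}.
Cooling amount: t = 1
Cooled Left option: 18 - 1 = 17
Cooled Right option: -35 + 1 = -34
Cooled game: {17 | -34}
Left option = 17

17


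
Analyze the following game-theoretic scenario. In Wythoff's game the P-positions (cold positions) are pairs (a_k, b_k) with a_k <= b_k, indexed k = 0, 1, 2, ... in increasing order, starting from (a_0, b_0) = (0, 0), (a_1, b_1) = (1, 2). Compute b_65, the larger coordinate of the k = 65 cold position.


By Wythoff's theorem, a_k = floor(k * phi) and b_k = floor(k * phi^2) = a_k + k, where phi = (1 + sqrt(5))/2 is the golden ratio.
phi = (1 + sqrt(5))/2 = 1.618034
phi^2 = phi + 1 = 2.618034
k = 65
k * phi^2 = 65 * 2.618034 = 170.172209
b_65 = floor(k * phi^2) = 170 (check: a_65 + k = 105 + 65 = 170)

170


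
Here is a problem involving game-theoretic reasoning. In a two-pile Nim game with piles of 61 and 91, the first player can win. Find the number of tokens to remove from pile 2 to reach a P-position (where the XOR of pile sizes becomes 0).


Piles: 61 and 91
Current XOR: 61 XOR 91 = 102 (non-zero, so this is an N-position).
To make the XOR zero, we need to find a move that balances the piles.
For pile 2 (size 91): target = 91 XOR 102 = 61
We reduce pile 2 from 91 to 61.
Tokens removed: 91 - 61 = 30
Verification: 61 XOR 61 = 0

30


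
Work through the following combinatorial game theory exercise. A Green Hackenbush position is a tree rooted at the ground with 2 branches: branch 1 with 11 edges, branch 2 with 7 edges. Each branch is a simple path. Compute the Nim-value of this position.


The tree has 2 branches from the ground vertex.
In Green Hackenbush, the Nim-value of a simple path of length k is k.
Branch 1: length 11, Nim-value = 11
Branch 2: length 7, Nim-value = 7
Total Nim-value = XOR of all branch values:
0 XOR 11 = 11
11 XOR 7 = 12
Nim-value of the tree = 12

12


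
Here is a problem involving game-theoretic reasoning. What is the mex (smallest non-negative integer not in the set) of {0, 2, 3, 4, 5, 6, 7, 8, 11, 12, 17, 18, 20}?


Set = {0, 2, 3, 4, 5, 6, 7, 8, 11, 12, 17, 18, 20}
0 is in the set.
1 is NOT in the set. This is the mex.
mex = 1

1


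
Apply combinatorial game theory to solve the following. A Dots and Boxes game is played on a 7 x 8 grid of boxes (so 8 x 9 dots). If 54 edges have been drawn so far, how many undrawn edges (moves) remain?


Grid: 7 x 8 boxes, i.e. 8 rows and 9 columns of dots.
Horizontal edges: (rows + 1) * cols = 8 * 8 = 64
Vertical edges: rows * (cols + 1) = 7 * 9 = 63
Total edges: 64 + 63 = 127
Edges drawn: 54
Remaining: 127 - 54 = 73

73


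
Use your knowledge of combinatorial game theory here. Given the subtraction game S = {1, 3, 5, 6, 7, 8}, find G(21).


The subtraction set is S = {1, 3, 5, 6, 7, 8}.
G(k) = mex{ G(k - s) : s in S, s <= k }. We compute iteratively: G(0) = 0.
G(1) = mex({0}) = 1
G(2) = mex({1}) = 0
G(3) = mex({0}) = 1
G(4) = mex({1}) = 0
G(5) = mex({0}) = 1
G(6) = mex({0, 1}) = 2
G(7) = mex({0, 1, 2}) = 3
G(8) = mex({0, 1, 3}) = 2
G(9) = mex({0, 1, 2}) = 3
G(10) = mex({0, 1, 3}) = 2
G(11) = mex({0, 1, 2}) = 3
G(12) = mex({0, 1, 2, 3}) = 4
G(13) = mex({1, 2, 3, 4}) = 0
G(14) = mex({0, 2, 3}) = 1
G(15) = mex({1, 2, 3, 4}) = 0
G(16) = mex({0, 2, 3}) = 1
G(17) = mex({1, 2, 3, 4}) = 0
G(18) = mex({0, 2, 3, 4}) = 1
G(19) = mex({0, 1, 3, 4}) = 2
G(20) = mex({0, 1, 2, 4}) = 3
Observe that G(13)..G(20) = 0, 1, 0, 1, 0, 1, 2, 3 repeats G(0)..G(7) = 0, 1, 0, 1, 0, 1, 2, 3.
For k >= max(S) = 8, G(k) is determined by the previous 8 values G(k-8)..G(k-1); a window of 8 consecutive values has recurred shifted by 13, so by induction G(k + 13) = G(k) for all k >= 0: the sequence is periodic from the start with period 13.
One period: G(0..12) = 0, 1, 0, 1, 0, 1, 2, 3, 2, 3, 2, 3, 4.
21 mod 13 = 8, so G(21) = G(8) = 2.

2


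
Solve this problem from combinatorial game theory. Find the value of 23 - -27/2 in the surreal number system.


x = 23, y = -27/2
Converting to common denominator: 2
x = 46/2, y = -27/2
x - y = 23 - -27/2 = 73/2

73/2


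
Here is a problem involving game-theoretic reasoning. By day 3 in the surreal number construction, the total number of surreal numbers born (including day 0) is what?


Day 0: {|} = 0 is born. Count = 1.
Day n: the number of surreal numbers born by day n is 2^(n+1) - 1.
By day 0: 2^1 - 1 = 1
By day 1: 2^2 - 1 = 3
By day 2: 2^3 - 1 = 7
By day 3: 2^4 - 1 = 15
By day 3: 15 surreal numbers.

15


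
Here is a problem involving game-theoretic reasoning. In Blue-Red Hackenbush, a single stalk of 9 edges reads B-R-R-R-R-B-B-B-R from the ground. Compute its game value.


Edges (from ground): B-R-R-R-R-B-B-B-R
By Berlekamp's sign-expansion rule, a Blue-Red Hackenbush stalk has the value of the surreal number whose sign sequence is the edge sequence with B -> + and R -> -.
Sign sequence: +----+++-
Trace the sign expansion in the surreal number tree, starting from 0:
Edge 1: B (sign +) -> bounds (0, +inf), value = 1
Edge 2: R (sign -) -> bounds (0, 1), value = 1/2
Edge 3: R (sign -) -> bounds (0, 1/2), value = 1/4
Edge 4: R (sign -) -> bounds (0, 1/4), value = 1/8
Edge 5: R (sign -) -> bounds (0, 1/8), value = 1/16
Edge 6: B (sign +) -> bounds (1/16, 1/8), value = 3/32
Edge 7: B (sign +) -> bounds (3/32, 1/8), value = 7/64
Edge 8: B (sign +) -> bounds (7/64, 1/8), value = 15/128
Edge 9: R (sign -) -> bounds (7/64, 15/128), value = 29/256
Game value = 29/256

29/256


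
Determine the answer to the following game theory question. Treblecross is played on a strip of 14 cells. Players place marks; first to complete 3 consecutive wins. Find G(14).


Treblecross: place X on empty cells; 3-in-a-row wins.
Playing within two cells of an existing X lets the opponent win at once, so sensible play treats the cells i-2..i+2 around each X as dead. The player left with no safe cell loses, so this is a normal-play take-away game on strips of safe cells.
Placing X at cell i (0-indexed) of a strip of k safe cells leaves independent strips of sizes max(0, i-2) and max(0, k-i-3). Hence G(k) = mex{ G(max(0,i-2)) XOR G(max(0,k-i-3)) : 0 <= i < k }, with G(0) = 0.
G(1): splits (0,0):0^0=0 -> mex({0}) = 1
G(2): splits (0,0):0^0=0 -> mex({0}) = 1
G(3): splits (0,0):0^0=0 -> mex({0}) = 1
G(4): splits (0,1):0^1=1 (0,0):0^0=0 -> mex({0, 1}) = 2
G(5): splits (0,2):0^1=1 (0,1):0^1=1 (0,0):0^0=0 -> mex({0, 1}) = 2
G(6) = mex({1}) = 0
G(7) = mex({0, 1, 2}) = 3
G(8) = mex({0, 1, 2}) = 3
G(9) = mex({0, 2}) = 1
G(10) = mex({0, 2, 3}) = 1
G(11) = mex({0, 3}) = 1
G(12) = mex({1, 3}) = 0
G(13) = mex({0, 1, 2, 3}) = 4
G(14) = mex({0, 1, 2}) = 3
Therefore G(14) = 3.

3


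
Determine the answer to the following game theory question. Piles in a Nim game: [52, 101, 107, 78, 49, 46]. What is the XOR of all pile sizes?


We need the XOR (exclusive or) of all pile sizes.
After XOR-ing pile 1 (size 52): 0 XOR 52 = 52
After XOR-ing pile 2 (size 101): 52 XOR 101 = 81
After XOR-ing pile 3 (size 107): 81 XOR 107 = 58
After XOR-ing pile 4 (size 78): 58 XOR 78 = 116
After XOR-ing pile 5 (size 49): 116 XOR 49 = 69
After XOR-ing pile 6 (size 46): 69 XOR 46 = 107
The Nim-value of this position is 107.

107


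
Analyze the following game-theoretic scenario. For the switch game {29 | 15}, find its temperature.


The game is {29 | 15}, a switch {a | b} with numbers a > b.
Cooling {a | b} by t gives {a - t | b + t}, which stops being hot when a - t = b + t, i.e. at t = (a - b)/2. So the temperature of a switch is (a - b)/2.
Temperature = (Left option - Right option) / 2
= (29 - (15)) / 2
= 14 / 2
= 7

7


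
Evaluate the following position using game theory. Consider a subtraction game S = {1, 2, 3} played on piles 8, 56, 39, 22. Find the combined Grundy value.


Subtraction set: {1, 2, 3}
For this subtraction set, G(n) = n mod 4 (period = max + 1 = 4).
Pile 1 (size 8): G(8) = 8 mod 4 = 0
Pile 2 (size 56): G(56) = 56 mod 4 = 0
Pile 3 (size 39): G(39) = 39 mod 4 = 3
Pile 4 (size 22): G(22) = 22 mod 4 = 2
Total Grundy value = XOR of all: 0 XOR 0 XOR 3 XOR 2 = 1

1


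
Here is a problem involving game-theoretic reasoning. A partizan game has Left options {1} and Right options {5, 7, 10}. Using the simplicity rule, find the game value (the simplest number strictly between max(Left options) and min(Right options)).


Left options: {1}, max = 1
Right options: {5, 7, 10}, min = 5
All options are numbers and max(Left) < min(Right), so by the simplicity theorem the value is the simplest (earliest-born) number strictly between 1 and 5.
Integers 2 through 4 all lie strictly between 1 and 5.
Among integers, the simplest (lowest birthday = smallest |n|; 0 is born on day 0, +-n on day n) is 2.
No non-integer in the interval can be simpler: if x is a non-integer in the interval, then floor(x) or ceil(x) also lies in the interval (the interval contains an integer), and both are proper prefixes of x's sign expansion, i.e. born earlier. So the game value is 2.
Game value = 2

2


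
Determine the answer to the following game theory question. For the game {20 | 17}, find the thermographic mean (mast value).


Game = {20 | 17}, a switch {a | b} with numbers a > b.
Its thermograph has left wall a - t and right wall b + t, which meet at t = (a - b)/2, where both equal (a + b)/2. So the mast (mean value) is at (a + b)/2.
Mean = (20 + (17))/2 = 37/2 = 37/2

37/2


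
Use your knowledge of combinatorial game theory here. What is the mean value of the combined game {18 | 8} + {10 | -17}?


G1 = {18 | 8}, G2 = {10 | -17}
Each is a switch {a | b} with numbers a > b; its mean value is (a + b)/2, and mean value is additive over game sums: m(G1 + G2) = m(G1) + m(G2).
Mean of G1 = (18 + (8))/2 = 26/2 = 13
Mean of G2 = (10 + (-17))/2 = -7/2 = -7/2
Mean of G1 + G2 = 13 + -7/2 = 19/2

19/2


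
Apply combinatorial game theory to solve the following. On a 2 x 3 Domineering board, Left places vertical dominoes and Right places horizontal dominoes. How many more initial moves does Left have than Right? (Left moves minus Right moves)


Board is 2 x 3 (rows x cols).
Left (vertical) placements: (rows-1) * cols = 1 * 3 = 3
Right (horizontal) placements: rows * (cols-1) = 2 * 2 = 4
Advantage = Left - Right = 3 - 4 = -1

-1


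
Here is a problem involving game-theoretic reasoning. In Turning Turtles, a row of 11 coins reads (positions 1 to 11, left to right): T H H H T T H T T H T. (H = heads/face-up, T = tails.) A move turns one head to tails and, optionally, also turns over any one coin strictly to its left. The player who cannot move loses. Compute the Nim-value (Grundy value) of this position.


Coins: T H H H T T H T T H T
Key fact: a single head at position k behaves exactly like a Nim heap of size k (turning it to T and optionally flipping a coin at j < k corresponds to moving the heap from k to j, or to 0), and heads combine as a disjunctive sum (two heads at the same place would cancel, matching j XOR j = 0). So the Nim-value is the XOR of the 1-indexed positions of the heads.
Face-up positions (1-indexed): [2, 3, 4, 7, 10]
XOR 0 with 2: 0 XOR 2 = 2
XOR 2 with 3: 2 XOR 3 = 1
XOR 1 with 4: 1 XOR 4 = 5
XOR 5 with 7: 5 XOR 7 = 2
XOR 2 with 10: 2 XOR 10 = 8
Nim-value = 8

8


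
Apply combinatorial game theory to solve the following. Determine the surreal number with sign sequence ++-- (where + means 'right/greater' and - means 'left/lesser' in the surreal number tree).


Sign expansion: ++--
Rule: track bounds (lo, hi), initially (-inf, +inf). On '+', the current value becomes lo and we move to the simplest number in (value, hi): value + 1 if hi = +inf, otherwise the midpoint (value + hi)/2. On '-', the current value becomes hi and we move to value - 1 if lo = -inf, otherwise the midpoint (lo + value)/2.
Start at 0.
Step 1: sign = +, move right. Bounds: (0, +inf). Value = 1
Step 2: sign = +, move right. Bounds: (1, +inf). Value = 2
Step 3: sign = -, move left. Bounds: (1, 2). Value = 3/2
Step 4: sign = -, move left. Bounds: (1, 3/2). Value = 5/4
The surreal number with sign expansion ++-- is 5/4.

5/4


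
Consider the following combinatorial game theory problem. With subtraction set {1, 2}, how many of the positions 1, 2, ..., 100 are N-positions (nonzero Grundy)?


Subtraction set S = {1, 2}, so G(n) = n mod 3.
G(n) = 0 when n is a multiple of 3.
Multiples of 3 in [1, 100]: 33
N-positions (nonzero Grundy) = 100 - 33 = 67

67


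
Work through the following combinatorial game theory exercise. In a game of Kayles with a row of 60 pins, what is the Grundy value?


Kayles: a move removes 1 or 2 adjacent pins from a contiguous row.
Removing pins from a row of k leaves two independent rows (a, b) with a + b = k - 1 (one pin) or a + b = k - 2 (two pins); an end removal gives a = 0.
By Sprague-Grundy, G(k) = mex{ G(a) XOR G(b) } over all these splits. G(0) = 0.
G(1): splits (0,0):0^0=0 -> mex({0}) = 1
G(2): splits (0,1):0^1=1 (0,0):0^0=0 -> mex({0, 1}) = 2
G(3): splits (0,2):0^2=2 (1,1):1^1=0 (0,1):0^1=1 -> mex({0, 1, 2}) = 3
G(4): splits (0,3):0^3=3 (1,2):1^2=3 (0,2):0^2=2 (1,1):1^1=0 -> mex({0, 2, 3}) = 1
G(5): splits (0,4):0^1=1 (1,3):1^3=2 (2,2):2^2=0 (0,3):0^3=3 (1,2):1^2=3 -> mex({0, 1, 2, 3}) = 4
G(6) = mex({0, 1, 2, 4}) = 3
G(7) = mex({0, 1, 3, 4, 5}) = 2
G(8) = mex({0, 2, 3, 5, 6}) = 1
G(9) = mex({0, 1, 2, 3, 6, 7}) = 4
G(10) = mex({0, 1, 3, 4, 5, 7}) = 2
G(11) = mex({0, 1, 2, 3, 4, 5}) = 6
G(12) = mex({0, 1, 2, 3, 5, 6, 7}) = 4
G(13) = mex({0, 2, 3, 4, 6, 7}) = 1
G(14) = mex({0, 1, 4, 5, 6, 7}) = 2
G(15) = mex({0, 1, 2, 3, 4, 5, 6}) = 7
G(16) = mex({0, 2, 3, 5, 6, 7}) = 1
G(17) = mex({0, 1, 2, 3, 5, 6, 7}) = 4
G(18) = mex({0, 1, 2, 4, 5, 6}) = 3
G(19) = mex({0, 1, 3, 4, 5, 7}) = 2
G(20) = mex({0, 2, 3, 4, 5, 6, 7}) = 1
G(21) = mex({0, 1, 2, 3, 5, 6, 7}) = 4
G(22) = mex({0, 1, 2, 3, 4, 5, 7}) = 6
G(23) = mex({0, 1, 2, 3, 4, 5, 6}) = 7
G(24) = mex({0, 1, 2, 3, 5, 6, 7}) = 4
G(25) = mex({0, 2, 3, 4, 6, 7}) = 1
G(26) = mex({0, 1, 3, 4, 5, 6, 7}) = 2
G(27) = mex({0, 1, 2, 3, 4, 5, 6, 7}) = 8
G(28) = mex({0, 1, 2, 3, 4, 6, 7, 8}) = 5
G(29) = mex({0, 1, 2, 3, 5, 6, 7, 8, 9}) = 4
G(30) = mex({0, 1, 2, 3, 4, 5, 6, 9, 10}) = 7
G(31) = mex({0, 1, 3, 4, 5, 7, 10, 11}) = 2
G(32) = mex({0, 2, 3, 4, 5, 6, 7, 9, 11}) = 1
G(33) = mex({0, 1, 2, 3, 4, 5, 6, 7, 9, 12}) = 8
G(34) = mex({0, 1, 2, 3, 4, 5, 7, 8, 11, 12}) = 6
G(35) = mex({0, 1, 2, 3, 4, 5, 6, 8, 9, 10, 11}) = 7
G(36) = mex({0, 1, 2, 3, 5, 6, 7, 9, 10}) = 4
G(37) = mex({0, 2, 3, 4, 6, 7, 9, 10, 11, 12}) = 1
G(38) = mex({0, 1, 3, 4, 5, 6, 7, 9, 10, 11, 12}) = 2
G(39) = mex({0, 1, 2, 4, 5, 6, 7, 9, 10, 12, 14}) = 3
G(40) = mex({0, 2, 3, 4, 6, 7, 11, 12, 14}) = 1
G(41) = mex({0, 1, 2, 3, 5, 6, 7, 9, 10, 11, 12}) = 4
G(42) = mex({0, 1, 2, 3, 4, 5, 6, 9, 10}) = 7
G(43) = mex({0, 1, 3, 4, 5, 7, 9, 10, 12, 15}) = 2
G(44) = mex({0, 2, 3, 4, 5, 6, 7, 9, 10, 12, 15}) = 1
G(45) = mex({0, 1, 2, 3, 4, 5, 6, 7, 9, 10, 12, 14}) = 8
G(46) = mex({0, 1, 3, 4, 5, 7, 8, 11, 12, 14}) = 2
G(47) = mex({0, 1, 2, 3, 4, 5, 6, 8, 9, 10, 11, 12}) = 7
G(48) = mex({0, 1, 2, 3, 5, 6, 7, 9, 10}) = 4
G(49) = mex({0, 2, 3, 4, 6, 7, 9, 10, 11, 12, 15}) = 1
G(50) = mex({0, 1, 4, 5, 6, 7, 9, 11, 12, 14, 15}) = 2
G(51) = mex({0, 1, 2, 3, 4, 5, 6, 7, 9, 12, 14, 15}) = 8
G(52) = mex({0, 2, 3, 4, 5, 6, 7, 8, 11, 12, 15}) = 1
G(53) = mex({0, 1, 2, 3, 5, 6, 7, 8, 9, 10, 11, 12}) = 4
G(54) = mex({0, 1, 2, 3, 4, 5, 6, 9, 10}) = 7
G(55) = mex({0, 1, 3, 4, 5, 7, 9, 10, 11, 12}) = 2
G(56) = mex({0, 2, 3, 4, 5, 6, 7, 9, 10, 11, 12, 13, 14}) = 1
G(57) = mex({0, 1, 2, 3, 5, 6, 7, 9, 10, 12, 13, 14, 15}) = 4
G(58) = mex({0, 1, 3, 4, 5, 7, 11, 12, 14, 15}) = 2
G(59) = mex({0, 1, 2, 3, 4, 5, 6, 9, 10, 11, 12, 15}) = 7
G(60) = mex({0, 1, 2, 3, 5, 6, 7, 9, 10}) = 4
Therefore G(60) = 4.

4


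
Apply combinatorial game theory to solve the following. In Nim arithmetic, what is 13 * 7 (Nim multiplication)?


Nim multiplication is bilinear over XOR: (u XOR v) * w = (u*w) XOR (v*w).
So we split each operand into its bit components and XOR the pairwise Nim products.
13 = 1 + 4 + 8 (as XOR of powers of 2).
7 = 1 + 2 + 4 (as XOR of powers of 2).
Using the standard Nim-product table on single bits:
  2*2 = 3,   2*4 = 8,   2*8 = 12,
  4*4 = 6,   4*8 = 11,  8*8 = 13,
and  1*x = x (identity), k*l = l*k (commutative).
Pairwise Nim products:
  1 * 1 = 1
  1 * 2 = 2
  1 * 4 = 4
  4 * 1 = 4
  4 * 2 = 8
  4 * 4 = 6
  8 * 1 = 8
  8 * 2 = 12
  8 * 4 = 11
XOR them: 1 XOR 2 XOR 4 XOR 4 XOR 8 XOR 6 XOR 8 XOR 12 XOR 11 = 2.
Result: 13 * 7 = 2 (in Nim).

2


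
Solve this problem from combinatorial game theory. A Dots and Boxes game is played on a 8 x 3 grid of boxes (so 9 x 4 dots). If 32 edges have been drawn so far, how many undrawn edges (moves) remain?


Grid: 8 x 3 boxes, i.e. 9 rows and 4 columns of dots.
Horizontal edges: (rows + 1) * cols = 9 * 3 = 27
Vertical edges: rows * (cols + 1) = 8 * 4 = 32
Total edges: 27 + 32 = 59
Edges drawn: 32
Remaining: 59 - 32 = 27

27


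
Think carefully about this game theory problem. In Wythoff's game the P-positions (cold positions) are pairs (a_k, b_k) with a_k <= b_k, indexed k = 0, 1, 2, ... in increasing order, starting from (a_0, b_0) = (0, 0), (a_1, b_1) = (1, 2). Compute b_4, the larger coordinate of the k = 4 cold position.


By Wythoff's theorem, a_k = floor(k * phi) and b_k = floor(k * phi^2) = a_k + k, where phi = (1 + sqrt(5))/2 is the golden ratio.
phi = (1 + sqrt(5))/2 = 1.618034
phi^2 = phi + 1 = 2.618034
k = 4
k * phi^2 = 4 * 2.618034 = 10.472136
b_4 = floor(k * phi^2) = 10 (check: a_4 + k = 6 + 4 = 10)

10


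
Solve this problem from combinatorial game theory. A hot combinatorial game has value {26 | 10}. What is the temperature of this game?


The game is {26 | 10}, a switch {a | b} with numbers a > b.
Cooling {a | b} by t gives {a - t | b + t}, which stops being hot when a - t = b + t, i.e. at t = (a - b)/2. So the temperature of a switch is (a - b)/2.
Temperature = (Left option - Right option) / 2
= (26 - (10)) / 2
= 16 / 2
= 8

8


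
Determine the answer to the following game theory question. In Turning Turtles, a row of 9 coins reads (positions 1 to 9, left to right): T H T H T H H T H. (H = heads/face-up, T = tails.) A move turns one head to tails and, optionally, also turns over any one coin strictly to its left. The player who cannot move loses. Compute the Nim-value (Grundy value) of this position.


Coins: T H T H T H H T H
Key fact: a single head at position k behaves exactly like a Nim heap of size k (turning it to T and optionally flipping a coin at j < k corresponds to moving the heap from k to j, or to 0), and heads combine as a disjunctive sum (two heads at the same place would cancel, matching j XOR j = 0). So the Nim-value is the XOR of the 1-indexed positions of the heads.
Face-up positions (1-indexed): [2, 4, 6, 7, 9]
XOR 0 with 2: 0 XOR 2 = 2
XOR 2 with 4: 2 XOR 4 = 6
XOR 6 with 6: 6 XOR 6 = 0
XOR 0 with 7: 0 XOR 7 = 7
XOR 7 with 9: 7 XOR 9 = 14
Nim-value = 14

14


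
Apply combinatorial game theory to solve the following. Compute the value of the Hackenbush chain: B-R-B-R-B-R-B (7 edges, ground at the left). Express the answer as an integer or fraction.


Edges (from ground): B-R-B-R-B-R-B
By Berlekamp's sign-expansion rule, a Blue-Red Hackenbush stalk has the value of the surreal number whose sign sequence is the edge sequence with B -> + and R -> -.
Sign sequence: +-+-+-+
Trace the sign expansion in the surreal number tree, starting from 0:
Edge 1: B (sign +) -> bounds (0, +inf), value = 1
Edge 2: R (sign -) -> bounds (0, 1), value = 1/2
Edge 3: B (sign +) -> bounds (1/2, 1), value = 3/4
Edge 4: R (sign -) -> bounds (1/2, 3/4), value = 5/8
Edge 5: B (sign +) -> bounds (5/8, 3/4), value = 11/16
Edge 6: R (sign -) -> bounds (5/8, 11/16), value = 21/32
Edge 7: B (sign +) -> bounds (21/32, 11/16), value = 43/64
Game value = 43/64

43/64


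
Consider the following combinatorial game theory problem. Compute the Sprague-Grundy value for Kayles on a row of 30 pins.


Kayles: a move removes 1 or 2 adjacent pins from a contiguous row.
Removing pins from a row of k leaves two independent rows (a, b) with a + b = k - 1 (one pin) or a + b = k - 2 (two pins); an end removal gives a = 0.
By Sprague-Grundy, G(k) = mex{ G(a) XOR G(b) } over all these splits. G(0) = 0.
G(1): splits (0,0):0^0=0 -> mex({0}) = 1
G(2): splits (0,1):0^1=1 (0,0):0^0=0 -> mex({0, 1}) = 2
G(3): splits (0,2):0^2=2 (1,1):1^1=0 (0,1):0^1=1 -> mex({0, 1, 2}) = 3
G(4): splits (0,3):0^3=3 (1,2):1^2=3 (0,2):0^2=2 (1,1):1^1=0 -> mex({0, 2, 3}) = 1
G(5): splits (0,4):0^1=1 (1,3):1^3=2 (2,2):2^2=0 (0,3):0^3=3 (1,2):1^2=3 -> mex({0, 1, 2, 3}) = 4
G(6) = mex({0, 1, 2, 4}) = 3
G(7) = mex({0, 1, 3, 4, 5}) = 2
G(8) = mex({0, 2, 3, 5, 6}) = 1
G(9) = mex({0, 1, 2, 3, 6, 7}) = 4
G(10) = mex({0, 1, 3, 4, 5, 7}) = 2
G(11) = mex({0, 1, 2, 3, 4, 5}) = 6
G(12) = mex({0, 1, 2, 3, 5, 6, 7}) = 4
G(13) = mex({0, 2, 3, 4, 6, 7}) = 1
G(14) = mex({0, 1, 4, 5, 6, 7}) = 2
G(15) = mex({0, 1, 2, 3, 4, 5, 6}) = 7
G(16) = mex({0, 2, 3, 5, 6, 7}) = 1
G(17) = mex({0, 1, 2, 3, 5, 6, 7}) = 4
G(18) = mex({0, 1, 2, 4, 5, 6}) = 3
G(19) = mex({0, 1, 3, 4, 5, 7}) = 2
G(20) = mex({0, 2, 3, 4, 5, 6, 7}) = 1
G(21) = mex({0, 1, 2, 3, 5, 6, 7}) = 4
G(22) = mex({0, 1, 2, 3, 4, 5, 7}) = 6
G(23) = mex({0, 1, 2, 3, 4, 5, 6}) = 7
G(24) = mex({0, 1, 2, 3, 5, 6, 7}) = 4
G(25) = mex({0, 2, 3, 4, 6, 7}) = 1
G(26) = mex({0, 1, 3, 4, 5, 6, 7}) = 2
G(27) = mex({0, 1, 2, 3, 4, 5, 6, 7}) = 8
G(28) = mex({0, 1, 2, 3, 4, 6, 7, 8}) = 5
G(29) = mex({0, 1, 2, 3, 5, 6, 7, 8, 9}) = 4
G(30) = mex({0, 1, 2, 3, 4, 5, 6, 9, 10}) = 7
Therefore G(30) = 7.

7


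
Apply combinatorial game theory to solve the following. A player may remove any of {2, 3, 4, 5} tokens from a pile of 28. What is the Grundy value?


The subtraction set is S = {2, 3, 4, 5}.
G(k) = mex{ G(k - s) : s in S, s <= k }. We compute iteratively: G(0) = 0.
G(1) = mex({}) = 0
G(2) = mex({0}) = 1
G(3) = mex({0}) = 1
G(4) = mex({0, 1}) = 2
G(5) = mex({0, 1}) = 2
G(6) = mex({0, 1, 2}) = 3
G(7) = mex({1, 2}) = 0
G(8) = mex({1, 2, 3}) = 0
G(9) = mex({0, 2, 3}) = 1
G(10) = mex({0, 2, 3}) = 1
G(11) = mex({0, 1, 3}) = 2
Observe that G(7)..G(11) = 0, 0, 1, 1, 2 repeats G(0)..G(4) = 0, 0, 1, 1, 2.
For k >= max(S) = 5, G(k) is determined by the previous 5 values G(k-5)..G(k-1); a window of 5 consecutive values has recurred shifted by 7, so by induction G(k + 7) = G(k) for all k >= 0: the sequence is periodic from the start with period 7.
One period: G(0..6) = 0, 0, 1, 1, 2, 2, 3.
28 mod 7 = 0, so G(28) = G(0) = 0.

0
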